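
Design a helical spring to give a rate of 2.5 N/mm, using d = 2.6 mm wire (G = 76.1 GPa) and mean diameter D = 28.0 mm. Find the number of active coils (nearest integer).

N_a = Gd⁴/(8D³k) = (76.1×10³ × 2.6⁴)/(8 × 28.0³ × 2.5)
    = 3.47759e+06 / 439040 = 7.921 → 8 coils

8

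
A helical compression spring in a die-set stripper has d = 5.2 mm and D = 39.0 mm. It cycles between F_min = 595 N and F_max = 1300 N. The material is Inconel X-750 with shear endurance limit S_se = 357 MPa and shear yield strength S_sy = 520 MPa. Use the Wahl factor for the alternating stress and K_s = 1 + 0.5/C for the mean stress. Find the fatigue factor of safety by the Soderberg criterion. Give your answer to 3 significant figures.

C = D/d = 39.0/5.2 = 7.5000; K_W = (4C−1)/(4C−4)+0.615/C = 1.1974; K_s = 1+0.5/C = 1.0667
F_a = (F_max−F_min)/2 = 352.5 N; F_m = (F_max+F_min)/2 = 947.5 N
τ_a = K_W·8F_aD/(πd³) = 1.1974 × 248.97 = 298.12 MPa
τ_m = K_s·8F_mD/(πd³) = 1.0667 × 669.23 = 713.84 MPa
Soderberg: 1/n_f = τ_a/S_se + τ_m/S_sy = 298.12/357 + 713.84/520 = 0.83506 + 1.37277 = 2.2078
n_f = 1/2.2078 = 0.4529

0.453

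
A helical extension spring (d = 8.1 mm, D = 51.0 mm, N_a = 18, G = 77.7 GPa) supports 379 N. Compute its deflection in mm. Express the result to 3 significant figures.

21.6 mm

k = Gd⁴/(8D³N_a) = (77.7×10³)(8.1⁴)/(8·51.0³·18) = 17.51 N/mm
δ = F/k = 379 / 17.51 = 21.645 mm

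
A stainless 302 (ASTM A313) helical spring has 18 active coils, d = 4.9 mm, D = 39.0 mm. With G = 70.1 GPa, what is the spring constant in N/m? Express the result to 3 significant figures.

k = Gd⁴/(8D³N_a) = (70.1×10³ × 4.9⁴) / (8 × 39.0³ × 18)
  = 4.04113e+07 / 8.54194e+06 = 4.7309 N/mm = 4730.9 N/m

4730 N/m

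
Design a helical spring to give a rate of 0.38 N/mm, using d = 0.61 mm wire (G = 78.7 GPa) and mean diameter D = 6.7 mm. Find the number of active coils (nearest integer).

N_a = Gd⁴/(8D³k) = (78.7×10³ × 0.61⁴)/(8 × 6.7³ × 0.38)
    = 10896.7 / 914.32 = 11.92 → 12 coils

12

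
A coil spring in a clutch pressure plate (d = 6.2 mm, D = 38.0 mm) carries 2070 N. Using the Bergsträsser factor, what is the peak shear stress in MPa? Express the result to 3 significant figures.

1040 MPa

Spring index C = D/d = 38.0/6.2 = 6.1290
K_B = (4C+2)/(4C−3) = 26.516/21.516 = 1.2324
τ₀ = 8FD/(πd³) = 8·2070·38.0/(π·6.2³) = 629280/748.73 = 840.46 MPa
τ_max = K·τ₀ = 1.2324 × 840.46 = 1035.8 MPa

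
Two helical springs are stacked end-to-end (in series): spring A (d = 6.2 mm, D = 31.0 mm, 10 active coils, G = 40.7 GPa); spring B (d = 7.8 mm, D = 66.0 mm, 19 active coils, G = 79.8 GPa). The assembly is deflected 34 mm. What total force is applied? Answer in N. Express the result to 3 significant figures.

k_A = Gd⁴/(8D³N_a) = (40.7×10³)(6.2⁴)/(8·31.0³·10) = 25.234 N/mm
k_B = Gd⁴/(8D³N_a) = (79.8×10³)(7.8⁴)/(8·66.0³·19) = 6.7594 N/mm
Series: 1/k_eq = 1/25.234 + 1/6.7594 = 0.18757; k_eq = 5.3313 N/mm
F = k_eq·δ = 5.3313·34 = 181.26 N

181 N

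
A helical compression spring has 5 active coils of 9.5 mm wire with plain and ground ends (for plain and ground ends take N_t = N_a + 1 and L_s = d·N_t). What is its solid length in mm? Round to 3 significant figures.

plain and ground ends: N_t = N_a + 1 = 5 + 1 = 6
L_s = d·N_t = 9.5 × 6 = 57 mm

57.0 mm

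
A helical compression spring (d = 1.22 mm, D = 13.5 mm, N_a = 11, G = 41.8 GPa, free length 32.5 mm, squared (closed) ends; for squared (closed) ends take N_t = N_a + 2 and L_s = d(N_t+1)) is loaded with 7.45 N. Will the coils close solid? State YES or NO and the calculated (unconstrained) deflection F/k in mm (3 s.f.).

YES, δ = 17.4 mm

k = Gd⁴/(8D³N_a) = (41.8×10³)(1.22⁴)/(8·13.5³·11) = 0.42769 N/mm
N_t = 13; L_s = 1.22·14 = 17.08 mm; δ_solid = L₀ − L_s = 32.5 − 17.08 = 15.42 mm
δ = F/k = 7.45/0.42769 = 17.419 mm
δ ≥ δ_solid → spring goes solid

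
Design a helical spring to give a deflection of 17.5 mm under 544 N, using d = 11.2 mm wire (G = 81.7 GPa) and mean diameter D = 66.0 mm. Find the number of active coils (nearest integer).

Required rate k = F/δ = 544/17.5 = 31.086 N/mm
N_a = Gd⁴/(8D³k) = (81.7×10³ × 11.2⁴)/(8 × 66.0³ × 31.086)
    = 1.28557e+09 / 7.14961e+07 = 17.98 → 18 coils

18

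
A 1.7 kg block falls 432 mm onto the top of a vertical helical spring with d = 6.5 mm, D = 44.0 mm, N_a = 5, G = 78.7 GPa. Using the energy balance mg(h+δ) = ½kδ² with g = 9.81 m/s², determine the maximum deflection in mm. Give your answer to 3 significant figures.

k = Gd⁴/(8D³N_a) = (78.7×10³)(6.5⁴)/(8·44.0³·5) = 41.23 N/mm
W = mg = 1.7 × 9.81 = 16.677 N
½kδ² − Wδ − Wh = 0 → δ = (W + √(W² + 2kWh))/k
δ = (16.677 + √(278.12 + 594076))/41.23 = (16.677 + 770.94)/41.23 = 19.103 mm

19.1 mm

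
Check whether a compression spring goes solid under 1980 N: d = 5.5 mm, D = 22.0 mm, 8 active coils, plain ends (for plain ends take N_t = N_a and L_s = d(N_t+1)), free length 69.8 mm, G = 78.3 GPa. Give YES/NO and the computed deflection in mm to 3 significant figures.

k = Gd⁴/(8D³N_a) = (78.3×10³)(5.5⁴)/(8·22.0³·8) = 105.14 N/mm
N_t = 8; L_s = 5.5·9 = 49.5 mm; δ_solid = L₀ − L_s = 69.8 − 49.5 = 20.3 mm
δ = F/k = 1980/105.14 = 18.832 mm
δ < δ_solid → spring does not go solid

NO, δ = 18.8 mm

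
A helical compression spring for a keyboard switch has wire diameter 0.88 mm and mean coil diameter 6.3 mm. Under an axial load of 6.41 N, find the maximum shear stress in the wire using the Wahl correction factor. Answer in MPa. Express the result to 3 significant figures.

182 MPa

Spring index C = D/d = 6.3/0.88 = 7.1591
K_W = (4C−1)/(4C−4) + 0.615/C = 27.636/24.636 + 0.0859 = 1.2077
τ₀ = 8FD/(πd³) = 8·6.41·6.3/(π·0.88³) = 323.064/2.1409 = 150.9 MPa
τ_max = K·τ₀ = 1.2077 × 150.9 = 182.24 MPa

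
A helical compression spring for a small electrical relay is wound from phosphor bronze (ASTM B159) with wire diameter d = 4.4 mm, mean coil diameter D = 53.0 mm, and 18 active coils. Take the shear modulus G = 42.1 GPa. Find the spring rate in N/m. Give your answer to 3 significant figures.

k = Gd⁴/(8D³N_a) = (42.1×10³ × 4.4⁴) / (8 × 53.0³ × 18)
  = 1.57795e+07 / 2.14383e+07 = 0.73604 N/mm = 736.04 N/m

736 N/m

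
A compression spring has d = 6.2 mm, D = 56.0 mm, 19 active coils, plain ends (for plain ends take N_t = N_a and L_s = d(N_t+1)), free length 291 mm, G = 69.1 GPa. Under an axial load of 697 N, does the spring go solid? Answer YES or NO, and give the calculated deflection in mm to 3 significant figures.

k = Gd⁴/(8D³N_a) = (69.1×10³)(6.2⁴)/(8·56.0³·19) = 3.8251 N/mm
N_t = 19; L_s = 6.2·20 = 124 mm; δ_solid = L₀ − L_s = 291 − 124 = 167 mm
δ = F/k = 697/3.8251 = 182.22 mm
δ ≥ δ_solid → spring goes solid

YES, δ = 182 mm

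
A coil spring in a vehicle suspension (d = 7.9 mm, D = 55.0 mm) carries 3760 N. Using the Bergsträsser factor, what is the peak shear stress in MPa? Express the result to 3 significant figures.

Spring index C = D/d = 55.0/7.9 = 6.9620
K_B = (4C+2)/(4C−3) = 29.848/24.848 = 1.2012
τ₀ = 8FD/(πd³) = 8·3760·55.0/(π·7.9³) = 1.6544e+06/1548.9 = 1068.1 MPa
τ_max = K·τ₀ = 1.2012 × 1068.1 = 1283 MPa

1280 MPa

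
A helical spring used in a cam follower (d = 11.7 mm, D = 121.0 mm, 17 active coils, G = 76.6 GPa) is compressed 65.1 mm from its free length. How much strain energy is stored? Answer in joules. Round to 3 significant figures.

12.6 J

k = Gd⁴/(8D³N_a) = (76.6×10³)(11.7⁴)/(8·121.0³·17) = 5.9577 N/mm
U = ½kδ² = 0.5 × 5.9577 × 65.1² = 12624 N·mm = 12.624 J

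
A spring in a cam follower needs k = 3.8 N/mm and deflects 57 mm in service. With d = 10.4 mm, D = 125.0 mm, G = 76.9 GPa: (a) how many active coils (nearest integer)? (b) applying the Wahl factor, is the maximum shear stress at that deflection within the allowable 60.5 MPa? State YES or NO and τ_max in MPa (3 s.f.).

N_a = Gd⁴/(8D³k) = (76.9×10³)(10.4⁴)/(8·125.0³·3.8) = 15.15 → N_a = 15
Actual rate k = Gd⁴/(8D³·15) = 3.8384 N/mm
Working load F = kδ = 3.8384·57 = 218.79 N
C = 125.0/10.4 = 12.0192; K_W = (4C−1)/(4C−4)+0.615/C = 1.1192
τ_max = K_W·8FD/(πd³) = 1.1192·61.912 = 69.294 MPa
τ_max > 60.5 MPa → exceeds allowable

(a) 15 coils; (b) NO, τ_max = 69.3 MPa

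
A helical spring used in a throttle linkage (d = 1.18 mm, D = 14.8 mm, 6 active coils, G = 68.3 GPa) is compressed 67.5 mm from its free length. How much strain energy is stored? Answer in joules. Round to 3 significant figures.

1.94 J

k = Gd⁴/(8D³N_a) = (68.3×10³)(1.18⁴)/(8·14.8³·6) = 0.85099 N/mm
U = ½kδ² = 0.5 × 0.85099 × 67.5² = 1938.7 N·mm = 1.9387 J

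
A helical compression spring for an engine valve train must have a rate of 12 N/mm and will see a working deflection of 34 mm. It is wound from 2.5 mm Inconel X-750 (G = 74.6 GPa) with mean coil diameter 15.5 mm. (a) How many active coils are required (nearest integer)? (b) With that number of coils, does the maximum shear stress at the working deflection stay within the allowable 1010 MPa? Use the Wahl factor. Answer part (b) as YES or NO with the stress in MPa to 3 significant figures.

N_a = Gd⁴/(8D³k) = (74.6×10³)(2.5⁴)/(8·15.5³·12) = 8.151 → N_a = 8
Actual rate k = Gd⁴/(8D³·8) = 12.227 N/mm
Working load F = kδ = 12.227·34 = 415.72 N
C = 15.5/2.5 = 6.2000; K_W = (4C−1)/(4C−4)+0.615/C = 1.2434
τ_max = K_W·8FD/(πd³) = 1.2434·1050.2 = 1305.8 MPa
τ_max > 1010 MPa → exceeds allowable

(a) 8 coils; (b) NO, τ_max = 1310 MPa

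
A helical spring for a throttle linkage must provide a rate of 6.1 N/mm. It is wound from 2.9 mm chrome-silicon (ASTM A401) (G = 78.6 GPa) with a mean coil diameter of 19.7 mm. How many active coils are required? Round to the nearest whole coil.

15

N_a = Gd⁴/(8D³k) = (78.6×10³ × 2.9⁴)/(8 × 19.7³ × 6.1)
    = 5.55923e+06 / 373094 = 14.9 → 15 coils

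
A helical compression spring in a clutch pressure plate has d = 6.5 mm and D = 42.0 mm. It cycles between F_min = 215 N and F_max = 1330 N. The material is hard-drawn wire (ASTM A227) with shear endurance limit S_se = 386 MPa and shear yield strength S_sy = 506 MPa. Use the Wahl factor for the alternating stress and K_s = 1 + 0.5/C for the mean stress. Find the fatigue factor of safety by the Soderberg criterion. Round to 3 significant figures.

C = D/d = 42.0/6.5 = 6.4615; K_W = (4C−1)/(4C−4)+0.615/C = 1.2325; K_s = 1+0.5/C = 1.0774
F_a = (F_max−F_min)/2 = 557.5 N; F_m = (F_max+F_min)/2 = 772.5 N
τ_a = K_W·8F_aD/(πd³) = 1.2325 × 217.12 = 267.6 MPa
τ_m = K_s·8F_mD/(πd³) = 1.0774 × 300.85 = 324.13 MPa
Soderberg: 1/n_f = τ_a/S_se + τ_m/S_sy = 267.6/386 + 324.13/506 = 0.69326 + 0.64057 = 1.3338
n_f = 1/1.3338 = 0.7497

0.750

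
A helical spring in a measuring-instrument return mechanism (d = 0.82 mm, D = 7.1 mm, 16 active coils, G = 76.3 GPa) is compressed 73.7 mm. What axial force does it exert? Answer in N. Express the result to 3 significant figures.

k = Gd⁴/(8D³N_a) = (76.3×10³)(0.82⁴)/(8·7.1³·16) = 0.753 N/mm
F = k·δ = 0.753 × 73.7 = 55.496 N

55.5 N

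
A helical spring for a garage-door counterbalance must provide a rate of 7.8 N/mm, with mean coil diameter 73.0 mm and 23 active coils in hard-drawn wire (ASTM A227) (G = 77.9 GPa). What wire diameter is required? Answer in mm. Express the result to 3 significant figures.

d = (8D³N_a·k / G)^(1/4) = (8·73.0³·23·7.8 / (77.9×10³))^0.25
  = (7167.1)^0.25 = 9.2010 mm

9.20 mm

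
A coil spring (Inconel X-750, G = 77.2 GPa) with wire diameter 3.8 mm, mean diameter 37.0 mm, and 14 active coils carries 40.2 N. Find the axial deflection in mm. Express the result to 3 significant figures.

14.2 mm

k = Gd⁴/(8D³N_a) = (77.2×10³)(3.8⁴)/(8·37.0³·14) = 2.8375 N/mm
δ = F/k = 40.2 / 2.8375 = 14.168 mm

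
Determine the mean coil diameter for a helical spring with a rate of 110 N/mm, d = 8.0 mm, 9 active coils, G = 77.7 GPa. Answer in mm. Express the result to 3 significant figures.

34.3 mm

D = (Gd⁴/(8N_a·k))^(1/3) = (77.7×10³·8.0⁴/(8·9·110))^(1/3)
  = (40184.2)^(1/3) = 34.2519 mm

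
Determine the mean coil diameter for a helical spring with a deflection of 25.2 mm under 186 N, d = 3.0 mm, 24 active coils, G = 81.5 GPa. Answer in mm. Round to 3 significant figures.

16.7 mm

Required rate k = F/δ = 186/25.2 = 7.381 N/mm
D = (Gd⁴/(8N_a·k))^(1/3) = (81.5×10³·3.0⁴/(8·24·7.381))^(1/3)
  = (4658.32)^(1/3) = 16.7010 mm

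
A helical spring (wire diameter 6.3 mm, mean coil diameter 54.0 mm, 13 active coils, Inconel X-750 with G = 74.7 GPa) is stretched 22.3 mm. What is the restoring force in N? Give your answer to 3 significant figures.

160 N

k = Gd⁴/(8D³N_a) = (74.7×10³)(6.3⁴)/(8·54.0³·13) = 7.1857 N/mm
F = k·δ = 7.1857 × 22.3 = 160.24 N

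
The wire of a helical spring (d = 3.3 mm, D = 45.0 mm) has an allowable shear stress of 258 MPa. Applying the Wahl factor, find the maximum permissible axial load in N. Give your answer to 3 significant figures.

C = D/d = 45.0/3.3 = 13.6364
K_W = (4C−1)/(4C−4) + 0.615/C = 53.545/50.545 + 0.0451 = 1.1045
τ_max = K·8FD/(πd³) → F_max = τ_allow·πd³/(8DK)
F_max = 258·π·3.3³/(8·45.0·1.1045) = 29128/397.6 = 73.259 N

73.3 N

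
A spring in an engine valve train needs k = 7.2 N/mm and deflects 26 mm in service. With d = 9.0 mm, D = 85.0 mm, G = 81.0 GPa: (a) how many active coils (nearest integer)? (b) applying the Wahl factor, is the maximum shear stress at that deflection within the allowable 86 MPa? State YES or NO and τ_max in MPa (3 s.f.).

N_a = Gd⁴/(8D³k) = (81.0×10³)(9.0⁴)/(8·85.0³·7.2) = 15.02 → N_a = 15
Actual rate k = Gd⁴/(8D³·15) = 7.2114 N/mm
Working load F = kδ = 7.2114·26 = 187.5 N
C = 85.0/9.0 = 9.4444; K_W = (4C−1)/(4C−4)+0.615/C = 1.1539
τ_max = K_W·8FD/(πd³) = 1.1539·55.67 = 64.24 MPa
τ_max ≤ 86 MPa → acceptable

(a) 15 coils; (b) YES, τ_max = 64.2 MPa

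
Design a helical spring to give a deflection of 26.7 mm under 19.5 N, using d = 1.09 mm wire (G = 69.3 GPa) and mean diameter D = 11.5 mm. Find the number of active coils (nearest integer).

11

Required rate k = F/δ = 19.5/26.7 = 0.73034 N/mm
N_a = Gd⁴/(8D³k) = (69.3×10³ × 1.09⁴)/(8 × 11.5³ × 0.73034)
    = 97822.6 / 8886.01 = 11.01 → 11 coils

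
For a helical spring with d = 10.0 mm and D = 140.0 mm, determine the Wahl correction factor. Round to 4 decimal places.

1.1016

C = D/d = 140.0/10.0 = 14.0000
K_W = (4C−1)/(4C−4) + 0.615/C = 55.000/52.000 + 0.0439 = 1.1016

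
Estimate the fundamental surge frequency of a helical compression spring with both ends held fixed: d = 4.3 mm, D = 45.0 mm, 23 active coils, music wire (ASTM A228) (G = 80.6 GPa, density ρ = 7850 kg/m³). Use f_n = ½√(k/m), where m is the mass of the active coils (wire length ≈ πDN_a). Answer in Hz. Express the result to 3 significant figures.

33.3 Hz

k = Gd⁴/(8D³N_a) = (80.6×10³)(4.3⁴)/(8·45.0³·23) = 1.6434 N/mm = 1643.4 N/m
Wire length L = πDN_a = π·45.0·23 = 3251.5 mm
m = ρ·(πd²/4)·L = 7850 × 14.522×10⁻⁶ m² × 3.2515 m = 0.37067 kg
f_n = ½√(k/m) = 0.5·√(1643.4/0.37067) = 0.5·√(4433.7) = 33.293 Hz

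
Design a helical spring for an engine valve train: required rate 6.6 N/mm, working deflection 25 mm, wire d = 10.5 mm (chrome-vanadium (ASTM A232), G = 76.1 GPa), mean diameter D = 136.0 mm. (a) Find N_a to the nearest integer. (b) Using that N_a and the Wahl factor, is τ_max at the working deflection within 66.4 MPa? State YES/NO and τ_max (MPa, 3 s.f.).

(a) 7 coils; (b) YES, τ_max = 54.5 MPa

N_a = Gd⁴/(8D³k) = (76.1×10³)(10.5⁴)/(8·136.0³·6.6) = 6.965 → N_a = 7
Actual rate k = Gd⁴/(8D³·7) = 6.5665 N/mm
Working load F = kδ = 6.5665·25 = 164.16 N
C = 136.0/10.5 = 12.9524; K_W = (4C−1)/(4C−4)+0.615/C = 1.1102
τ_max = K_W·8FD/(πd³) = 1.1102·49.112 = 54.526 MPa
τ_max ≤ 66.4 MPa → acceptable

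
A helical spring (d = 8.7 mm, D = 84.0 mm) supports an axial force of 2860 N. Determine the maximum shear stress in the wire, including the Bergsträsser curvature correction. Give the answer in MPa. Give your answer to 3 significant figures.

Spring index C = D/d = 84.0/8.7 = 9.6552
K_B = (4C+2)/(4C−3) = 40.621/35.621 = 1.1404
τ₀ = 8FD/(πd³) = 8·2860·84.0/(π·8.7³) = 1.92192e+06/2068.7 = 929.03 MPa
τ_max = K·τ₀ = 1.1404 × 929.03 = 1059.4 MPa

1060 MPa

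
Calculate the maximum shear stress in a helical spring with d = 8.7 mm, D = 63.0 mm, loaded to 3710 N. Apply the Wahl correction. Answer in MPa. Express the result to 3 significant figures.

Spring index C = D/d = 63.0/8.7 = 7.2414
K_W = (4C−1)/(4C−4) + 0.615/C = 27.966/24.966 + 0.0849 = 1.2051
τ₀ = 8FD/(πd³) = 8·3710·63.0/(π·8.7³) = 1.86984e+06/2068.7 = 903.85 MPa
τ_max = K·τ₀ = 1.2051 × 903.85 = 1089.2 MPa

1090 MPa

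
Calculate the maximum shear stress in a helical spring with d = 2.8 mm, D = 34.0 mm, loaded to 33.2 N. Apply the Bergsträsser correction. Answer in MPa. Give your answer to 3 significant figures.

145 MPa

Spring index C = D/d = 34.0/2.8 = 12.1429
K_B = (4C+2)/(4C−3) = 50.571/45.571 = 1.1097
τ₀ = 8FD/(πd³) = 8·33.2·34.0/(π·2.8³) = 9030.4/68.964 = 130.94 MPa
τ_max = K·τ₀ = 1.1097 × 130.94 = 145.31 MPa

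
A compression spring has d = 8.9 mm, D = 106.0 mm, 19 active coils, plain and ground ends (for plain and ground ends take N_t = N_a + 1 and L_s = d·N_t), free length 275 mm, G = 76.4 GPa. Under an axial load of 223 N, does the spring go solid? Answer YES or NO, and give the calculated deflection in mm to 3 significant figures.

k = Gd⁴/(8D³N_a) = (76.4×10³)(8.9⁴)/(8·106.0³·19) = 2.6478 N/mm
N_t = 20; L_s = 8.9·20 = 178 mm; δ_solid = L₀ − L_s = 275 − 178 = 97 mm
δ = F/k = 223/2.6478 = 84.22 mm
δ < δ_solid → spring does not go solid

NO, δ = 84.2 mm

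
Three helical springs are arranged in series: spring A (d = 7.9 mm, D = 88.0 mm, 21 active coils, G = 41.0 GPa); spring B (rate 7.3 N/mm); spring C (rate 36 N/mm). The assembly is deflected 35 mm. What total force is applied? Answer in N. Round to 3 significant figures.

k_A = Gd⁴/(8D³N_a) = (41.0×10³)(7.9⁴)/(8·88.0³·21) = 1.3949 N/mm
Series: 1/k_eq = 1/1.3949 + 1/7.3 + 1/36 = 0.88167; k_eq = 1.1342 N/mm
F = k_eq·δ = 1.1342·35 = 39.697 N

39.7 N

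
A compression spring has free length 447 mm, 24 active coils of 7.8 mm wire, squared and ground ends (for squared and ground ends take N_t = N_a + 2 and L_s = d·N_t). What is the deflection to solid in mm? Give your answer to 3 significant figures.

244 mm

N_t = 26; L_s = 7.8·26 = 202.8 mm
δ_solid = L₀ − L_s = 447 − 202.8 = 244.2 mm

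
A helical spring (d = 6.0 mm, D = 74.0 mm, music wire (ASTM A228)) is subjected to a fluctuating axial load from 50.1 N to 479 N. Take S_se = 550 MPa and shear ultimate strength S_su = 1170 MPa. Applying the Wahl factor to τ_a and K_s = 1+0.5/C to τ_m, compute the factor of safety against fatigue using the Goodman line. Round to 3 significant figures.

1.71

C = D/d = 74.0/6.0 = 12.3333; K_W = (4C−1)/(4C−4)+0.615/C = 1.1160; K_s = 1+0.5/C = 1.0405
F_a = (F_max−F_min)/2 = 214.45 N; F_m = (F_max+F_min)/2 = 264.55 N
τ_a = K_W·8F_aD/(πd³) = 1.1160 × 187.09 = 208.8 MPa
τ_m = K_s·8F_mD/(πd³) = 1.0405 × 230.79 = 240.15 MPa
Goodman: 1/n_f = τ_a/S_se + τ_m/S_su = 208.8/550 + 240.15/1170 = 0.37963 + 0.20526 = 0.58489
n_f = 1/0.58489 = 1.71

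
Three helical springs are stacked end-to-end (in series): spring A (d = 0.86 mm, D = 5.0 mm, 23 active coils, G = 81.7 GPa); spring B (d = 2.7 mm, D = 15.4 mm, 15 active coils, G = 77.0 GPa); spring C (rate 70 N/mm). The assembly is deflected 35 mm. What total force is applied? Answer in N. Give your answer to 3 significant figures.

k_A = Gd⁴/(8D³N_a) = (81.7×10³)(0.86⁴)/(8·5.0³·23) = 1.9431 N/mm
k_B = Gd⁴/(8D³N_a) = (77.0×10³)(2.7⁴)/(8·15.4³·15) = 9.3369 N/mm
Series: 1/k_eq = 1/1.9431 + 1/9.3369 + 1/70 = 0.63604; k_eq = 1.5722 N/mm
F = k_eq·δ = 1.5722·35 = 55.028 N

55.0 N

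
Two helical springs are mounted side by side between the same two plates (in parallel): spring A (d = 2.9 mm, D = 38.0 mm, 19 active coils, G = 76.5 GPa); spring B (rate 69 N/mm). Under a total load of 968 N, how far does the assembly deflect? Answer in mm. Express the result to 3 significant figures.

k_A = Gd⁴/(8D³N_a) = (76.5×10³)(2.9⁴)/(8·38.0³·19) = 0.64872 N/mm
Parallel: k_eq = 0.64872 + 69 = 69.649 N/mm
δ = F/k_eq = 968/69.649 = 13.898 mm

13.9 mm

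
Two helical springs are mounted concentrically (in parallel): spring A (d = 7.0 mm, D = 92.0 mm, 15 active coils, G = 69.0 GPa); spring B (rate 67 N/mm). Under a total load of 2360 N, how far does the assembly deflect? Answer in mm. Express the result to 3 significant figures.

34.3 mm

k_A = Gd⁴/(8D³N_a) = (69.0×10³)(7.0⁴)/(8·92.0³·15) = 1.773 N/mm
Parallel: k_eq = 1.773 + 67 = 68.773 N/mm
δ = F/k_eq = 2360/68.773 = 34.316 mm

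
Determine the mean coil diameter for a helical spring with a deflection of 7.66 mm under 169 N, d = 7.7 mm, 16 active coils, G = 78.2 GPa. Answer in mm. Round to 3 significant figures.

Required rate k = F/δ = 169/7.66 = 22.063 N/mm
D = (Gd⁴/(8N_a·k))^(1/3) = (78.2×10³·7.7⁴/(8·16·22.063))^(1/3)
  = (97342.3)^(1/3) = 46.0010 mm

46.0 mm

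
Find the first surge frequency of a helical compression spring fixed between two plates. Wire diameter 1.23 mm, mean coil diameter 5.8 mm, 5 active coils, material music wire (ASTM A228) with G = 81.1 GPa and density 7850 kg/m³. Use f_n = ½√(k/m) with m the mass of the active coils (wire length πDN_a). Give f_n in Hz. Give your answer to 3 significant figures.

2650 Hz

k = Gd⁴/(8D³N_a) = (81.1×10³)(1.23⁴)/(8·5.8³·5) = 23.785 N/mm = 23785 N/m
Wire length L = πDN_a = π·5.8·5 = 91.106 mm
m = ρ·(πd²/4)·L = 7850 × 1.1882×10⁻⁶ m² × 0.091106 m = 0.0008498 kg
f_n = ½√(k/m) = 0.5·√(23785/0.0008498) = 0.5·√(2.7989e+07) = 2645.2 Hz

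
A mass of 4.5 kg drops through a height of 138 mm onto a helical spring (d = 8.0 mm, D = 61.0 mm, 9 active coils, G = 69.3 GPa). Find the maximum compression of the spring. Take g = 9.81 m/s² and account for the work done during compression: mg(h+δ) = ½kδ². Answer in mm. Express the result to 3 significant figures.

29.1 mm

k = Gd⁴/(8D³N_a) = (69.3×10³)(8.0⁴)/(8·61.0³·9) = 17.369 N/mm
W = mg = 4.5 × 9.81 = 44.145 N
½kδ² − Wδ − Wh = 0 → δ = (W + √(W² + 2kWh))/k
δ = (44.145 + √(1948.8 + 211622))/17.369 = (44.145 + 462.14)/17.369 = 29.149 mm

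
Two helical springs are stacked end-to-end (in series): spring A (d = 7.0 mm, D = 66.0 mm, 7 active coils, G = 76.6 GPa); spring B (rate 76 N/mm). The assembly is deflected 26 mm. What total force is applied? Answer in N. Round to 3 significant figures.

k_A = Gd⁴/(8D³N_a) = (76.6×10³)(7.0⁴)/(8·66.0³·7) = 11.424 N/mm
Series: 1/k_eq = 1/11.424 + 1/76 = 0.1007; k_eq = 9.9308 N/mm
F = k_eq·δ = 9.9308·26 = 258.2 N

258 N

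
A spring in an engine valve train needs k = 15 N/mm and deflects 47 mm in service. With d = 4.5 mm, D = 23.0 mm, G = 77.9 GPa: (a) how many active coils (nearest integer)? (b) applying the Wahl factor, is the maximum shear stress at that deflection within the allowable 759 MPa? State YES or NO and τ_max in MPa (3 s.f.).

(a) 22 coils; (b) YES, τ_max = 587 MPa

N_a = Gd⁴/(8D³k) = (77.9×10³)(4.5⁴)/(8·23.0³·15) = 21.88 → N_a = 22
Actual rate k = Gd⁴/(8D³·22) = 14.917 N/mm
Working load F = kδ = 14.917·47 = 701.11 N
C = 23.0/4.5 = 5.1111; K_W = (4C−1)/(4C−4)+0.615/C = 1.3028
τ_max = K_W·8FD/(πd³) = 1.3028·450.63 = 587.06 MPa
τ_max ≤ 759 MPa → acceptable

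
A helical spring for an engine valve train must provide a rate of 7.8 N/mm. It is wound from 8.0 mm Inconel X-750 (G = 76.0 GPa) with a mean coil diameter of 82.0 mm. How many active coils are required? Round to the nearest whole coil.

9

N_a = Gd⁴/(8D³k) = (76.0×10³ × 8.0⁴)/(8 × 82.0³ × 7.8)
    = 3.11296e+08 / 3.44054e+07 = 9.048 → 9 coils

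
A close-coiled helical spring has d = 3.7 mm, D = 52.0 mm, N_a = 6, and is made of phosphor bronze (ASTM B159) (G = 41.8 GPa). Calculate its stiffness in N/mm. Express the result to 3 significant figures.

k = Gd⁴/(8D³N_a) = (41.8×10³ × 3.7⁴) / (8 × 52.0³ × 6)
  = 7.83399e+06 / 6.74918e+06 = 1.1607 N/mm

1.16 N/mm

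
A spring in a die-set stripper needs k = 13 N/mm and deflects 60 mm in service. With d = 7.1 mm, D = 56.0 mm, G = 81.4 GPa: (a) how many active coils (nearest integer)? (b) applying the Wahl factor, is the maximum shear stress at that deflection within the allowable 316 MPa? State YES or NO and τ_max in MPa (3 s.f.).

N_a = Gd⁴/(8D³k) = (81.4×10³)(7.1⁴)/(8·56.0³·13) = 11.33 → N_a = 11
Actual rate k = Gd⁴/(8D³·11) = 13.385 N/mm
Working load F = kδ = 13.385·60 = 803.09 N
C = 56.0/7.1 = 7.8873; K_W = (4C−1)/(4C−4)+0.615/C = 1.1869
τ_max = K_W·8FD/(πd³) = 1.1869·319.97 = 379.77 MPa
τ_max > 316 MPa → exceeds allowable

(a) 11 coils; (b) NO, τ_max = 380 MPa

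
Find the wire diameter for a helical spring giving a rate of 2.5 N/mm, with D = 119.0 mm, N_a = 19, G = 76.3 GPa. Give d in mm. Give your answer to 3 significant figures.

d = (8D³N_a·k / G)^(1/4) = (8·119.0³·19·2.5 / (76.3×10³))^0.25
  = (8392.7)^0.25 = 9.5714 mm

9.57 mm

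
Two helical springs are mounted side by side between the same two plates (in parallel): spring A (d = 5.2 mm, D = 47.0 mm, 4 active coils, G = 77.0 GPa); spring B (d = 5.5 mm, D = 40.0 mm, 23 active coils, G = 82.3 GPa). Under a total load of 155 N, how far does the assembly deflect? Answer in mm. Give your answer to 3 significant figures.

k_A = Gd⁴/(8D³N_a) = (77.0×10³)(5.2⁴)/(8·47.0³·4) = 16.946 N/mm
k_B = Gd⁴/(8D³N_a) = (82.3×10³)(5.5⁴)/(8·40.0³·23) = 6.3952 N/mm
Parallel: k_eq = 16.946 + 6.3952 = 23.341 N/mm
δ = F/k_eq = 155/23.341 = 6.6407 mm

6.64 mm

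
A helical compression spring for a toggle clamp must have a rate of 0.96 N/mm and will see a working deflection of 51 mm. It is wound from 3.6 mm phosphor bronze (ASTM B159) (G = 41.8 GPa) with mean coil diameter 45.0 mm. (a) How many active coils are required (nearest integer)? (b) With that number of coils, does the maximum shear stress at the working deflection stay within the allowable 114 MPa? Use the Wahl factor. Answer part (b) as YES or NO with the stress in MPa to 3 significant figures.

(a) 10 coils; (b) NO, τ_max = 134 MPa

N_a = Gd⁴/(8D³k) = (41.8×10³)(3.6⁴)/(8·45.0³·0.96) = 10.03 → N_a = 10
Actual rate k = Gd⁴/(8D³·10) = 0.96307 N/mm
Working load F = kδ = 0.96307·51 = 49.117 N
C = 45.0/3.6 = 12.5000; K_W = (4C−1)/(4C−4)+0.615/C = 1.1144
τ_max = K_W·8FD/(πd³) = 1.1144·120.64 = 134.44 MPa
τ_max > 114 MPa → exceeds allowable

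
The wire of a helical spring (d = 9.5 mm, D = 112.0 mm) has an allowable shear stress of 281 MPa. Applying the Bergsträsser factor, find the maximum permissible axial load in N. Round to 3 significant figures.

759 N

C = D/d = 112.0/9.5 = 11.7895
K_B = (4C+2)/(4C−3) = 49.158/44.158 = 1.1132
τ_max = K·8FD/(πd³) → F_max = τ_allow·πd³/(8DK)
F_max = 281·π·9.5³/(8·112.0·1.1132) = 7.5688e+05/997.45 = 758.81 N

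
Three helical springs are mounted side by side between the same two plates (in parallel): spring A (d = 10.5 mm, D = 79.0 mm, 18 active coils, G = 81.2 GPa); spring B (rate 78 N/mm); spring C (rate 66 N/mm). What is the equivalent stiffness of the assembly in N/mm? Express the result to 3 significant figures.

k_A = Gd⁴/(8D³N_a) = (81.2×10³)(10.5⁴)/(8·79.0³·18) = 13.902 N/mm
Parallel: k_eq = 13.902 + 78 + 66 = 157.9 N/mm

158 N/mm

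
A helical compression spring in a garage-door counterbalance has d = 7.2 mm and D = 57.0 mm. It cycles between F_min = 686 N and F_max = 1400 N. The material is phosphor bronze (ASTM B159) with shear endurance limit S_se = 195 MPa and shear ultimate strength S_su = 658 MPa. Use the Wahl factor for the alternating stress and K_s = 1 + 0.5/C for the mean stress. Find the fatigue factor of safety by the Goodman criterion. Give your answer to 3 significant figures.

C = D/d = 57.0/7.2 = 7.9167; K_W = (4C−1)/(4C−4)+0.615/C = 1.1861; K_s = 1+0.5/C = 1.0632
F_a = (F_max−F_min)/2 = 357 N; F_m = (F_max+F_min)/2 = 1043 N
τ_a = K_W·8F_aD/(πd³) = 1.1861 × 138.83 = 164.67 MPa
τ_m = K_s·8F_mD/(πd³) = 1.0632 × 405.6 = 431.22 MPa
Goodman: 1/n_f = τ_a/S_se + τ_m/S_su = 164.67/195 + 431.22/658 = 0.84446 + 0.65535 = 1.4998
n_f = 1/1.4998 = 0.6668

0.667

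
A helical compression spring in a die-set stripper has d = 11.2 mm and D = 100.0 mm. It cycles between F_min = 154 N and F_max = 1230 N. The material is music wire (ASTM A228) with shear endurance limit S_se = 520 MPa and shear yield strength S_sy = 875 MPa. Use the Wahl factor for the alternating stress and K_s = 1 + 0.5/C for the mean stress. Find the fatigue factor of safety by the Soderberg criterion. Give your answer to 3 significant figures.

C = D/d = 100.0/11.2 = 8.9286; K_W = (4C−1)/(4C−4)+0.615/C = 1.1635; K_s = 1+0.5/C = 1.0560
F_a = (F_max−F_min)/2 = 538 N; F_m = (F_max+F_min)/2 = 692 N
τ_a = K_W·8F_aD/(πd³) = 1.1635 × 97.514 = 113.46 MPa
τ_m = K_s·8F_mD/(πd³) = 1.0560 × 125.43 = 132.45 MPa
Soderberg: 1/n_f = τ_a/S_se + τ_m/S_sy = 113.46/520 + 132.45/875 = 0.21818 + 0.15137 = 0.36956
n_f = 1/0.36956 = 2.706

2.71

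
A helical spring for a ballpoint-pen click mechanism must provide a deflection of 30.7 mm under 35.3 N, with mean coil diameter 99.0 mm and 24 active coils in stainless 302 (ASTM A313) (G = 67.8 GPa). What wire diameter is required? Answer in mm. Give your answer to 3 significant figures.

7.50 mm

Required rate k = F/δ = 35.3/30.7 = 1.1498 N/mm
d = (8D³N_a·k / G)^(1/4) = (8·99.0³·24·1.1498 / (67.8×10³))^0.25
  = (3159.5)^0.25 = 7.4973 mm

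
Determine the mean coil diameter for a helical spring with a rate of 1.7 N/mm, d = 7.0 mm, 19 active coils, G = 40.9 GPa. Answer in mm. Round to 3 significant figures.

D = (Gd⁴/(8N_a·k))^(1/3) = (40.9×10³·7.0⁴/(8·19·1.7))^(1/3)
  = (380034)^(1/3) = 72.4338 mm

72.4 mm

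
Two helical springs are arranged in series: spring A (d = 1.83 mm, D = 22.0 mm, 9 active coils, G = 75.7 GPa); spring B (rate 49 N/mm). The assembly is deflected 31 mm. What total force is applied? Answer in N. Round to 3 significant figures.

33.6 N

k_A = Gd⁴/(8D³N_a) = (75.7×10³)(1.83⁴)/(8·22.0³·9) = 1.1074 N/mm
Series: 1/k_eq = 1/1.1074 + 1/49 = 0.92343; k_eq = 1.0829 N/mm
F = k_eq·δ = 1.0829·31 = 33.57 N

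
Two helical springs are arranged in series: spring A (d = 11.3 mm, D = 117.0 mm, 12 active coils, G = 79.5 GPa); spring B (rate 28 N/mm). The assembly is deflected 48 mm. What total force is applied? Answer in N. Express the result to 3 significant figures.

311 N

k_A = Gd⁴/(8D³N_a) = (79.5×10³)(11.3⁴)/(8·117.0³·12) = 8.4305 N/mm
Series: 1/k_eq = 1/8.4305 + 1/28 = 0.15433; k_eq = 6.4796 N/mm
F = k_eq·δ = 6.4796·48 = 311.02 N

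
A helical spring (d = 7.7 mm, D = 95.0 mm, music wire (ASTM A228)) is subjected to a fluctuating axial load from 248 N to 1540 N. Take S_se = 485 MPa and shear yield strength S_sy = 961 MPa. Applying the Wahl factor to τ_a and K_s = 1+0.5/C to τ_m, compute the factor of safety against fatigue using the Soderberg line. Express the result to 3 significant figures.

0.769

C = D/d = 95.0/7.7 = 12.3377; K_W = (4C−1)/(4C−4)+0.615/C = 1.1160; K_s = 1+0.5/C = 1.0405
F_a = (F_max−F_min)/2 = 646 N; F_m = (F_max+F_min)/2 = 894 N
τ_a = K_W·8F_aD/(πd³) = 1.1160 × 342.31 = 382.02 MPa
τ_m = K_s·8F_mD/(πd³) = 1.0405 × 473.73 = 492.93 MPa
Soderberg: 1/n_f = τ_a/S_se + τ_m/S_sy = 382.02/485 + 492.93/961 = 0.78767 + 0.51293 = 1.3006
n_f = 1/1.3006 = 0.7689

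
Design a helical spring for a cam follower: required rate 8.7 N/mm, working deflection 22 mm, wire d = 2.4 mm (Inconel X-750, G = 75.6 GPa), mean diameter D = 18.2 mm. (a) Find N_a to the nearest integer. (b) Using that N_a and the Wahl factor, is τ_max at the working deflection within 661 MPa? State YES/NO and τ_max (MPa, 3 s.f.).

(a) 6 coils; (b) NO, τ_max = 764 MPa

N_a = Gd⁴/(8D³k) = (75.6×10³)(2.4⁴)/(8·18.2³·8.7) = 5.978 → N_a = 6
Actual rate k = Gd⁴/(8D³·6) = 8.6678 N/mm
Working load F = kδ = 8.6678·22 = 190.69 N
C = 18.2/2.4 = 7.5833; K_W = (4C−1)/(4C−4)+0.615/C = 1.1950
τ_max = K_W·8FD/(πd³) = 1.1950·639.31 = 763.99 MPa
τ_max > 661 MPa → exceeds allowable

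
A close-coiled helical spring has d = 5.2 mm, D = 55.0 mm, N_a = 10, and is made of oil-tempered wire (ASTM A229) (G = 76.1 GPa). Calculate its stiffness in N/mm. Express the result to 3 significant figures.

k = Gd⁴/(8D³N_a) = (76.1×10³ × 5.2⁴) / (8 × 55.0³ × 10)
  = 5.56414e+07 / 1.331e+07 = 4.1804 N/mm

4.18 N/mm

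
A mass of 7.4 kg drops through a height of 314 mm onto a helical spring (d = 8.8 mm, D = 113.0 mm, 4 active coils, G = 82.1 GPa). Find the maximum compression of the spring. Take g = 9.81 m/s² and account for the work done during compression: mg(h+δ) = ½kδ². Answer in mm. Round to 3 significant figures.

72.5 mm

k = Gd⁴/(8D³N_a) = (82.1×10³)(8.8⁴)/(8·113.0³·4) = 10.663 N/mm
W = mg = 7.4 × 9.81 = 72.594 N
½kδ² − Wδ − Wh = 0 → δ = (W + √(W² + 2kWh))/k
δ = (72.594 + √(5269.9 + 486126))/10.663 = (72.594 + 701)/10.663 = 72.548 mm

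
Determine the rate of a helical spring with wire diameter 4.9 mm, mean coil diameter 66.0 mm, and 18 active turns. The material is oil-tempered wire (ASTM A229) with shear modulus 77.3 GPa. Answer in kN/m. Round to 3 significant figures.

k = Gd⁴/(8D³N_a) = (77.3×10³ × 4.9⁴) / (8 × 66.0³ × 18)
  = 4.45619e+07 / 4.13994e+07 = 1.0764 N/mm

1.08 kN/m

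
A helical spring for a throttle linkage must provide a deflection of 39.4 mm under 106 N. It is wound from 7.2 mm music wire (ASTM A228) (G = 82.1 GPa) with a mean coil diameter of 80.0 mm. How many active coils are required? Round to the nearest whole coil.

20

Required rate k = F/δ = 106/39.4 = 2.6904 N/mm
N_a = Gd⁴/(8D³k) = (82.1×10³ × 7.2⁴)/(8 × 80.0³ × 2.6904)
    = 2.20634e+08 / 1.10197e+07 = 20.02 → 20 coils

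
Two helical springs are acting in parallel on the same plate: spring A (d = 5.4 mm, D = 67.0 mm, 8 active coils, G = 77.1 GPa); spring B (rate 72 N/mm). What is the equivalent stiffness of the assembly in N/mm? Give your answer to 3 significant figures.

k_A = Gd⁴/(8D³N_a) = (77.1×10³)(5.4⁴)/(8·67.0³·8) = 3.4058 N/mm
Parallel: k_eq = 3.4058 + 72 = 75.406 N/mm

75.4 N/mm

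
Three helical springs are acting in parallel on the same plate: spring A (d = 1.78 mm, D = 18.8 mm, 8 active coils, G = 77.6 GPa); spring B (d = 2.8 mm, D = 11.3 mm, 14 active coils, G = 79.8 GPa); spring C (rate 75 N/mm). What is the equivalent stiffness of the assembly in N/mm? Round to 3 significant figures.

k_A = Gd⁴/(8D³N_a) = (77.6×10³)(1.78⁴)/(8·18.8³·8) = 1.8318 N/mm
k_B = Gd⁴/(8D³N_a) = (79.8×10³)(2.8⁴)/(8·11.3³·14) = 30.352 N/mm
Parallel: k_eq = 1.8318 + 30.352 + 75 = 107.18 N/mm

107 N/mm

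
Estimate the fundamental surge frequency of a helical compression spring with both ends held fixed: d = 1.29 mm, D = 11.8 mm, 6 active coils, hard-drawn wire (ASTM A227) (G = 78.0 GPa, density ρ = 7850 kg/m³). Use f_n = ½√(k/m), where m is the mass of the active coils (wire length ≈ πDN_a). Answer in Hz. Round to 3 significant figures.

k = Gd⁴/(8D³N_a) = (78.0×10³)(1.29⁴)/(8·11.8³·6) = 2.7388 N/mm = 2738.8 N/m
Wire length L = πDN_a = π·11.8·6 = 222.42 mm
m = ρ·(πd²/4)·L = 7850 × 1.307×10⁻⁶ m² × 0.22242 m = 0.002282 kg
f_n = ½√(k/m) = 0.5·√(2738.8/0.002282) = 0.5·√(1.2002e+06) = 547.76 Hz

548 Hz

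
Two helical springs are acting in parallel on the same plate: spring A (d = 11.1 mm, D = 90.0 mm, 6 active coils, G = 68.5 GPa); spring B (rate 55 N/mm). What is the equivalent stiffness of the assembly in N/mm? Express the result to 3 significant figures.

84.7 N/mm

k_A = Gd⁴/(8D³N_a) = (68.5×10³)(11.1⁴)/(8·90.0³·6) = 29.718 N/mm
Parallel: k_eq = 29.718 + 55 = 84.718 N/mm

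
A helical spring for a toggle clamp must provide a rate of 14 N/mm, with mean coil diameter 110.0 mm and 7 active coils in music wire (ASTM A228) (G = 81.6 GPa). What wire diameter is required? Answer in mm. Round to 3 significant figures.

10.6 mm

d = (8D³N_a·k / G)^(1/4) = (8·110.0³·7·14 / (81.6×10³))^0.25
  = (12788)^0.25 = 10.6341 mm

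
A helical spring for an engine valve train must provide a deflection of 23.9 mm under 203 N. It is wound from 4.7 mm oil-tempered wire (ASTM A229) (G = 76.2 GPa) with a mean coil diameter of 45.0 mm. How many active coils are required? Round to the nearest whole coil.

6

Required rate k = F/δ = 203/23.9 = 8.4937 N/mm
N_a = Gd⁴/(8D³k) = (76.2×10³ × 4.7⁴)/(8 × 45.0³ × 8.4937)
    = 3.71832e+07 / 6.19192e+06 = 6.005 → 6 coils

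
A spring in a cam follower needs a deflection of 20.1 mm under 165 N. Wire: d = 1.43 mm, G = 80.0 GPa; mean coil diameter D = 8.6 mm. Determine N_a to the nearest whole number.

Required rate k = F/δ = 165/20.1 = 8.209 N/mm
N_a = Gd⁴/(8D³k) = (80.0×10³ × 1.43⁴)/(8 × 8.6³ × 8.209)
    = 334529 / 41770.8 = 8.009 → 8 coils

8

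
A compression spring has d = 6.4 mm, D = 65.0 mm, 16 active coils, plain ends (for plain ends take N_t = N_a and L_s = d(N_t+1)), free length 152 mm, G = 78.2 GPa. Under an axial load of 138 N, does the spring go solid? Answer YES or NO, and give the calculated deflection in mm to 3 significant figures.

k = Gd⁴/(8D³N_a) = (78.2×10³)(6.4⁴)/(8·65.0³·16) = 3.7323 N/mm
N_t = 16; L_s = 6.4·17 = 108.8 mm; δ_solid = L₀ − L_s = 152 − 108.8 = 43.2 mm
δ = F/k = 138/3.7323 = 36.975 mm
δ < δ_solid → spring does not go solid

NO, δ = 37.0 mm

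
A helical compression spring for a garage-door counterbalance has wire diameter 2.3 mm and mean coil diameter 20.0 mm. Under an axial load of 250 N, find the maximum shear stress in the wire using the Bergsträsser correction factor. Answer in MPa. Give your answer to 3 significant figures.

Spring index C = D/d = 20.0/2.3 = 8.6957
K_B = (4C+2)/(4C−3) = 36.783/31.783 = 1.1573
τ₀ = 8FD/(πd³) = 8·250·20.0/(π·2.3³) = 40000/38.224 = 1046.5 MPa
τ_max = K·τ₀ = 1.1573 × 1046.5 = 1211.1 MPa

1210 MPa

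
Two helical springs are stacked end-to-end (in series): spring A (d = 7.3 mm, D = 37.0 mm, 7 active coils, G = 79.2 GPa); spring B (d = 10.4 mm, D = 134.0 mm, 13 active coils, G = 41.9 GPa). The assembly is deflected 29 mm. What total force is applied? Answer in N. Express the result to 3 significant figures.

k_A = Gd⁴/(8D³N_a) = (79.2×10³)(7.3⁴)/(8·37.0³·7) = 79.291 N/mm
k_B = Gd⁴/(8D³N_a) = (41.9×10³)(10.4⁴)/(8·134.0³·13) = 1.9588 N/mm
Series: 1/k_eq = 1/79.291 + 1/1.9588 = 0.52312; k_eq = 1.9116 N/mm
F = k_eq·δ = 1.9116·29 = 55.437 N

55.4 N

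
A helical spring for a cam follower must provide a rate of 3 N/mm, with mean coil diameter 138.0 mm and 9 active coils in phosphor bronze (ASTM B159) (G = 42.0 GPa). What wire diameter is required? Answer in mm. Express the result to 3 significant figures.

d = (8D³N_a·k / G)^(1/4) = (8·138.0³·9·3 / (42.0×10³))^0.25
  = (13516)^0.25 = 10.7823 mm

10.8 mm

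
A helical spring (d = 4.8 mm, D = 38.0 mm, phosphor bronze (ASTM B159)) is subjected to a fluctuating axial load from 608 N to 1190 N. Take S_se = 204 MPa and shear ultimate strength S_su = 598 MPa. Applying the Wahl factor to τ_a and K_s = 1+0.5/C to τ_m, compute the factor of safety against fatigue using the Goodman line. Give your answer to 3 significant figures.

0.347

C = D/d = 38.0/4.8 = 7.9167; K_W = (4C−1)/(4C−4)+0.615/C = 1.1861; K_s = 1+0.5/C = 1.0632
F_a = (F_max−F_min)/2 = 291 N; F_m = (F_max+F_min)/2 = 899 N
τ_a = K_W·8F_aD/(πd³) = 1.1861 × 254.62 = 302.01 MPa
τ_m = K_s·8F_mD/(πd³) = 1.0632 × 786.61 = 836.29 MPa
Goodman: 1/n_f = τ_a/S_se + τ_m/S_su = 302.01/204 + 836.29/598 = 1.48044 + 1.39848 = 2.8789
n_f = 1/2.8789 = 0.3474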